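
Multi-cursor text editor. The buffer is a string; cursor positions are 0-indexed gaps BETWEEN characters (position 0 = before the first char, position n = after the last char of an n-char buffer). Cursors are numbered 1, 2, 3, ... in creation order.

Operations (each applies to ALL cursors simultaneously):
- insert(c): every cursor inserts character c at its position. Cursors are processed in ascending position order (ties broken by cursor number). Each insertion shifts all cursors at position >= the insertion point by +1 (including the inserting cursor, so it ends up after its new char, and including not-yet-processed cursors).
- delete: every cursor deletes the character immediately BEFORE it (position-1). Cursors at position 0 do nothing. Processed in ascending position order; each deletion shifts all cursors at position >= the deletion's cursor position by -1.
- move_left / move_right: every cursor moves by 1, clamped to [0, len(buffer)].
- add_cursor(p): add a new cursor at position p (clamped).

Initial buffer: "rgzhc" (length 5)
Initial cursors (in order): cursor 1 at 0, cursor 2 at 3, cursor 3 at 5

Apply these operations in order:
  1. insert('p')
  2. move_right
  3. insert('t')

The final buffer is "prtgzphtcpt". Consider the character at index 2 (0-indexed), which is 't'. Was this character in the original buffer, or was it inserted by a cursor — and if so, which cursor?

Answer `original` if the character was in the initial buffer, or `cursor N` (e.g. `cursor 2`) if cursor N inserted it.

After op 1 (insert('p')): buffer="prgzphcp" (len 8), cursors c1@1 c2@5 c3@8, authorship 1...2..3
After op 2 (move_right): buffer="prgzphcp" (len 8), cursors c1@2 c2@6 c3@8, authorship 1...2..3
After op 3 (insert('t')): buffer="prtgzphtcpt" (len 11), cursors c1@3 c2@8 c3@11, authorship 1.1..2.2.33
Authorship (.=original, N=cursor N): 1 . 1 . . 2 . 2 . 3 3
Index 2: author = 1

Answer: cursor 1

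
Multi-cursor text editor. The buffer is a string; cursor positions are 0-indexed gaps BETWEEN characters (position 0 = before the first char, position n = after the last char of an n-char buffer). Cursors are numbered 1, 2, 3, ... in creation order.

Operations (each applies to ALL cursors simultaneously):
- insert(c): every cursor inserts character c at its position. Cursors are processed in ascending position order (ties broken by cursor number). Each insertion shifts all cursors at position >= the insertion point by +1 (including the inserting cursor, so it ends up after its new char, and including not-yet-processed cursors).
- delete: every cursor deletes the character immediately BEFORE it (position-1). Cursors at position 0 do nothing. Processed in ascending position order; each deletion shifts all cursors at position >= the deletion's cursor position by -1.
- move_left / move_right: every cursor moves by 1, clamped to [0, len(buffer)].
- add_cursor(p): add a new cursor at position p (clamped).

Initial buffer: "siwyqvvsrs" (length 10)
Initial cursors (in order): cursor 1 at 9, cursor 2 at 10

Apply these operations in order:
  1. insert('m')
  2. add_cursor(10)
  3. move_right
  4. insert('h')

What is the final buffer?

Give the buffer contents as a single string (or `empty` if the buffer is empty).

After op 1 (insert('m')): buffer="siwyqvvsrmsm" (len 12), cursors c1@10 c2@12, authorship .........1.2
After op 2 (add_cursor(10)): buffer="siwyqvvsrmsm" (len 12), cursors c1@10 c3@10 c2@12, authorship .........1.2
After op 3 (move_right): buffer="siwyqvvsrmsm" (len 12), cursors c1@11 c3@11 c2@12, authorship .........1.2
After op 4 (insert('h')): buffer="siwyqvvsrmshhmh" (len 15), cursors c1@13 c3@13 c2@15, authorship .........1.1322

Answer: siwyqvvsrmshhmh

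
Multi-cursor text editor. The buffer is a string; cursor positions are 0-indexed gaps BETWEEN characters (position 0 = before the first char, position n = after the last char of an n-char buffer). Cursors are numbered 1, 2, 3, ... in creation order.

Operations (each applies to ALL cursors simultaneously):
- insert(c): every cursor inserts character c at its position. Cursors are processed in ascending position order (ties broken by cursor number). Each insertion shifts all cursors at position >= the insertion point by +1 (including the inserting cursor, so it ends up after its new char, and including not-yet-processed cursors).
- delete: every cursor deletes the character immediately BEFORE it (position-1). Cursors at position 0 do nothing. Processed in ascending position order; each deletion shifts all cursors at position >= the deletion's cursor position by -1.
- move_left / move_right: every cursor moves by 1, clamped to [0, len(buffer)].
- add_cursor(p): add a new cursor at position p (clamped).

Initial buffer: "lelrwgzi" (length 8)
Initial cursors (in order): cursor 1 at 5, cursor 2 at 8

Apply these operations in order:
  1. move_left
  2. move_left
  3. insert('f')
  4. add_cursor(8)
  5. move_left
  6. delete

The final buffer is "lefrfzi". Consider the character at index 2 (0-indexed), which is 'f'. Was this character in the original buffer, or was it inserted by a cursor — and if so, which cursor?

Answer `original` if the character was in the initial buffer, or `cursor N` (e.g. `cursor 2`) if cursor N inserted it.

Answer: cursor 1

Derivation:
After op 1 (move_left): buffer="lelrwgzi" (len 8), cursors c1@4 c2@7, authorship ........
After op 2 (move_left): buffer="lelrwgzi" (len 8), cursors c1@3 c2@6, authorship ........
After op 3 (insert('f')): buffer="lelfrwgfzi" (len 10), cursors c1@4 c2@8, authorship ...1...2..
After op 4 (add_cursor(8)): buffer="lelfrwgfzi" (len 10), cursors c1@4 c2@8 c3@8, authorship ...1...2..
After op 5 (move_left): buffer="lelfrwgfzi" (len 10), cursors c1@3 c2@7 c3@7, authorship ...1...2..
After op 6 (delete): buffer="lefrfzi" (len 7), cursors c1@2 c2@4 c3@4, authorship ..1.2..
Authorship (.=original, N=cursor N): . . 1 . 2 . .
Index 2: author = 1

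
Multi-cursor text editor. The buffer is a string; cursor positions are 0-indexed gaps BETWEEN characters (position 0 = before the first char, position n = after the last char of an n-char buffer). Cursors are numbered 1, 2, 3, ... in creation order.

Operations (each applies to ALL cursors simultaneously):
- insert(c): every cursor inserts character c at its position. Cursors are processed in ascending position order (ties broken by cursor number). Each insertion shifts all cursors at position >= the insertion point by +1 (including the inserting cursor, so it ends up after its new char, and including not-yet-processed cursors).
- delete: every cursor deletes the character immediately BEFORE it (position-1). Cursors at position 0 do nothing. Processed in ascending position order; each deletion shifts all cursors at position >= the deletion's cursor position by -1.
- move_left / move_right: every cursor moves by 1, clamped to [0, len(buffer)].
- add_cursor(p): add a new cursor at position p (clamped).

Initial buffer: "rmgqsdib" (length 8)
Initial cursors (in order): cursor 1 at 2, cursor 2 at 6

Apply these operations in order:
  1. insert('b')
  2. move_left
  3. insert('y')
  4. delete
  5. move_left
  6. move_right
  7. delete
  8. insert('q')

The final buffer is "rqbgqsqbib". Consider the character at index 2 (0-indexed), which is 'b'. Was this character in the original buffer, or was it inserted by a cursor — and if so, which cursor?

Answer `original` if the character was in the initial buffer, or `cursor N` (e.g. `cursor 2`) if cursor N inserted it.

After op 1 (insert('b')): buffer="rmbgqsdbib" (len 10), cursors c1@3 c2@8, authorship ..1....2..
After op 2 (move_left): buffer="rmbgqsdbib" (len 10), cursors c1@2 c2@7, authorship ..1....2..
After op 3 (insert('y')): buffer="rmybgqsdybib" (len 12), cursors c1@3 c2@9, authorship ..11....22..
After op 4 (delete): buffer="rmbgqsdbib" (len 10), cursors c1@2 c2@7, authorship ..1....2..
After op 5 (move_left): buffer="rmbgqsdbib" (len 10), cursors c1@1 c2@6, authorship ..1....2..
After op 6 (move_right): buffer="rmbgqsdbib" (len 10), cursors c1@2 c2@7, authorship ..1....2..
After op 7 (delete): buffer="rbgqsbib" (len 8), cursors c1@1 c2@5, authorship .1...2..
After op 8 (insert('q')): buffer="rqbgqsqbib" (len 10), cursors c1@2 c2@7, authorship .11...22..
Authorship (.=original, N=cursor N): . 1 1 . . . 2 2 . .
Index 2: author = 1

Answer: cursor 1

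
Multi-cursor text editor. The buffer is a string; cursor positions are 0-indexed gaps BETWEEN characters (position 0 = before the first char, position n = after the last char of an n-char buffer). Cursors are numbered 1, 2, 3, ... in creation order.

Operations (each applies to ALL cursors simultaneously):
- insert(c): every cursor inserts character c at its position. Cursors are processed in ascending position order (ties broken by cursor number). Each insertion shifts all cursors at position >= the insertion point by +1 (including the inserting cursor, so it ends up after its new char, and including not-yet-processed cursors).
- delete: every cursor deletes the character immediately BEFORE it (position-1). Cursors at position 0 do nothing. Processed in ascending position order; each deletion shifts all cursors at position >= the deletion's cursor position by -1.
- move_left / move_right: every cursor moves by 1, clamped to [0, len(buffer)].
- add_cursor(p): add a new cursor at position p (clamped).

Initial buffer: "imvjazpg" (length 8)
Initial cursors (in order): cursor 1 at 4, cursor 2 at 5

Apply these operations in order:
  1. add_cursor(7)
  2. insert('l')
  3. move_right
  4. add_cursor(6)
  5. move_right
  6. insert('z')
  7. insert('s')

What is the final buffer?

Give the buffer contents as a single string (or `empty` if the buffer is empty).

After op 1 (add_cursor(7)): buffer="imvjazpg" (len 8), cursors c1@4 c2@5 c3@7, authorship ........
After op 2 (insert('l')): buffer="imvjlalzplg" (len 11), cursors c1@5 c2@7 c3@10, authorship ....1.2..3.
After op 3 (move_right): buffer="imvjlalzplg" (len 11), cursors c1@6 c2@8 c3@11, authorship ....1.2..3.
After op 4 (add_cursor(6)): buffer="imvjlalzplg" (len 11), cursors c1@6 c4@6 c2@8 c3@11, authorship ....1.2..3.
After op 5 (move_right): buffer="imvjlalzplg" (len 11), cursors c1@7 c4@7 c2@9 c3@11, authorship ....1.2..3.
After op 6 (insert('z')): buffer="imvjlalzzzpzlgz" (len 15), cursors c1@9 c4@9 c2@12 c3@15, authorship ....1.214..23.3
After op 7 (insert('s')): buffer="imvjlalzzsszpzslgzs" (len 19), cursors c1@11 c4@11 c2@15 c3@19, authorship ....1.21414..223.33

Answer: imvjlalzzsszpzslgzs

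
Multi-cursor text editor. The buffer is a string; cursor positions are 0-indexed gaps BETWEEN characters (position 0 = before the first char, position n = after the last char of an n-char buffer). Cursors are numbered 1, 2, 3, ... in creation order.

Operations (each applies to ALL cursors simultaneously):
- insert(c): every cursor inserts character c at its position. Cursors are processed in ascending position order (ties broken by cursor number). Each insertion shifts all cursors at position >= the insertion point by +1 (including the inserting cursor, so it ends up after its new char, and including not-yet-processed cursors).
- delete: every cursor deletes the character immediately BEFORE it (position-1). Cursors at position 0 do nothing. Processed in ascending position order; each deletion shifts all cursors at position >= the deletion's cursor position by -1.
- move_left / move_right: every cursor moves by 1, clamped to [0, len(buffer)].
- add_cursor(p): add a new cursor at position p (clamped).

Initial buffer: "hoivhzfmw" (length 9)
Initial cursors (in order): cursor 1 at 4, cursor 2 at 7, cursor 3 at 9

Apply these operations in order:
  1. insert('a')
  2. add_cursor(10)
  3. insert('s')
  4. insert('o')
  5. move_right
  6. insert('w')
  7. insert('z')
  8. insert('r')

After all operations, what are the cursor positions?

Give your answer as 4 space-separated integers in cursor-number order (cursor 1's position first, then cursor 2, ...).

Answer: 11 20 32 26

Derivation:
After op 1 (insert('a')): buffer="hoivahzfamwa" (len 12), cursors c1@5 c2@9 c3@12, authorship ....1...2..3
After op 2 (add_cursor(10)): buffer="hoivahzfamwa" (len 12), cursors c1@5 c2@9 c4@10 c3@12, authorship ....1...2..3
After op 3 (insert('s')): buffer="hoivashzfasmswas" (len 16), cursors c1@6 c2@11 c4@13 c3@16, authorship ....11...22.4.33
After op 4 (insert('o')): buffer="hoivasohzfasomsowaso" (len 20), cursors c1@7 c2@13 c4@16 c3@20, authorship ....111...222.44.333
After op 5 (move_right): buffer="hoivasohzfasomsowaso" (len 20), cursors c1@8 c2@14 c4@17 c3@20, authorship ....111...222.44.333
After op 6 (insert('w')): buffer="hoivasohwzfasomwsowwasow" (len 24), cursors c1@9 c2@16 c4@20 c3@24, authorship ....111.1..222.244.43333
After op 7 (insert('z')): buffer="hoivasohwzzfasomwzsowwzasowz" (len 28), cursors c1@10 c2@18 c4@23 c3@28, authorship ....111.11..222.2244.4433333
After op 8 (insert('r')): buffer="hoivasohwzrzfasomwzrsowwzrasowzr" (len 32), cursors c1@11 c2@20 c4@26 c3@32, authorship ....111.111..222.22244.444333333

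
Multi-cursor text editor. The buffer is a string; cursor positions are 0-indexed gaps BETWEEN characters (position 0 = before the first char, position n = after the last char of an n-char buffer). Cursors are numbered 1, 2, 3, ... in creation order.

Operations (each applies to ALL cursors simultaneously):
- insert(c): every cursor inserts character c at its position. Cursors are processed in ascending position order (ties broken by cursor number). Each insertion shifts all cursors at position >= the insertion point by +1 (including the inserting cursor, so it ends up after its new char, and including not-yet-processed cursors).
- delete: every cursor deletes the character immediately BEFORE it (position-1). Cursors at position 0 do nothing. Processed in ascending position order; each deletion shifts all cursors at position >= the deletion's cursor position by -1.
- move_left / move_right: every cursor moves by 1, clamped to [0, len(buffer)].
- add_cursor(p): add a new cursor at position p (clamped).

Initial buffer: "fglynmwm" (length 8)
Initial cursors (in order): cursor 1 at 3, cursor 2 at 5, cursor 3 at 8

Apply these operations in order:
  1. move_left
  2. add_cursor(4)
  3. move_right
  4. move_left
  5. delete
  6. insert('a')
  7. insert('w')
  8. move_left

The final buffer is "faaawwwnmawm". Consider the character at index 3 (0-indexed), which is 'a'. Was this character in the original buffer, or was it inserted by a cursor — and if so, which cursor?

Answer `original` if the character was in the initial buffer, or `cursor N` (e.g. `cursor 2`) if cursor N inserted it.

After op 1 (move_left): buffer="fglynmwm" (len 8), cursors c1@2 c2@4 c3@7, authorship ........
After op 2 (add_cursor(4)): buffer="fglynmwm" (len 8), cursors c1@2 c2@4 c4@4 c3@7, authorship ........
After op 3 (move_right): buffer="fglynmwm" (len 8), cursors c1@3 c2@5 c4@5 c3@8, authorship ........
After op 4 (move_left): buffer="fglynmwm" (len 8), cursors c1@2 c2@4 c4@4 c3@7, authorship ........
After op 5 (delete): buffer="fnmm" (len 4), cursors c1@1 c2@1 c4@1 c3@3, authorship ....
After op 6 (insert('a')): buffer="faaanmam" (len 8), cursors c1@4 c2@4 c4@4 c3@7, authorship .124..3.
After op 7 (insert('w')): buffer="faaawwwnmawm" (len 12), cursors c1@7 c2@7 c4@7 c3@11, authorship .124124..33.
After op 8 (move_left): buffer="faaawwwnmawm" (len 12), cursors c1@6 c2@6 c4@6 c3@10, authorship .124124..33.
Authorship (.=original, N=cursor N): . 1 2 4 1 2 4 . . 3 3 .
Index 3: author = 4

Answer: cursor 4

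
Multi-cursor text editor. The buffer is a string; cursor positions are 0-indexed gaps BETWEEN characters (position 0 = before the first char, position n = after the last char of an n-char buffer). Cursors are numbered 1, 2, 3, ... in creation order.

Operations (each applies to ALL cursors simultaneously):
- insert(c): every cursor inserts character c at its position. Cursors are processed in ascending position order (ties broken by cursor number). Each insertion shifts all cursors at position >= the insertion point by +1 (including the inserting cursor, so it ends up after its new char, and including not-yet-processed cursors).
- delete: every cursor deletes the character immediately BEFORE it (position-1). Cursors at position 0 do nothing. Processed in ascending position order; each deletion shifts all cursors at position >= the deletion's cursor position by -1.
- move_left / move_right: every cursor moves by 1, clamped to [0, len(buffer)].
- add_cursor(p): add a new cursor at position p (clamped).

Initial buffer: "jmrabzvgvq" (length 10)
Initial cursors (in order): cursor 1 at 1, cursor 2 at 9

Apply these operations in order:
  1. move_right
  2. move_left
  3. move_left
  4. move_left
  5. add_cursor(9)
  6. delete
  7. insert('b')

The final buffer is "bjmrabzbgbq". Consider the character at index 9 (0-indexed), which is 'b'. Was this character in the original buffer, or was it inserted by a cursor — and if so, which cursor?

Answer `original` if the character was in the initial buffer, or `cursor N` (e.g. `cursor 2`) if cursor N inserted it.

After op 1 (move_right): buffer="jmrabzvgvq" (len 10), cursors c1@2 c2@10, authorship ..........
After op 2 (move_left): buffer="jmrabzvgvq" (len 10), cursors c1@1 c2@9, authorship ..........
After op 3 (move_left): buffer="jmrabzvgvq" (len 10), cursors c1@0 c2@8, authorship ..........
After op 4 (move_left): buffer="jmrabzvgvq" (len 10), cursors c1@0 c2@7, authorship ..........
After op 5 (add_cursor(9)): buffer="jmrabzvgvq" (len 10), cursors c1@0 c2@7 c3@9, authorship ..........
After op 6 (delete): buffer="jmrabzgq" (len 8), cursors c1@0 c2@6 c3@7, authorship ........
After op 7 (insert('b')): buffer="bjmrabzbgbq" (len 11), cursors c1@1 c2@8 c3@10, authorship 1......2.3.
Authorship (.=original, N=cursor N): 1 . . . . . . 2 . 3 .
Index 9: author = 3

Answer: cursor 3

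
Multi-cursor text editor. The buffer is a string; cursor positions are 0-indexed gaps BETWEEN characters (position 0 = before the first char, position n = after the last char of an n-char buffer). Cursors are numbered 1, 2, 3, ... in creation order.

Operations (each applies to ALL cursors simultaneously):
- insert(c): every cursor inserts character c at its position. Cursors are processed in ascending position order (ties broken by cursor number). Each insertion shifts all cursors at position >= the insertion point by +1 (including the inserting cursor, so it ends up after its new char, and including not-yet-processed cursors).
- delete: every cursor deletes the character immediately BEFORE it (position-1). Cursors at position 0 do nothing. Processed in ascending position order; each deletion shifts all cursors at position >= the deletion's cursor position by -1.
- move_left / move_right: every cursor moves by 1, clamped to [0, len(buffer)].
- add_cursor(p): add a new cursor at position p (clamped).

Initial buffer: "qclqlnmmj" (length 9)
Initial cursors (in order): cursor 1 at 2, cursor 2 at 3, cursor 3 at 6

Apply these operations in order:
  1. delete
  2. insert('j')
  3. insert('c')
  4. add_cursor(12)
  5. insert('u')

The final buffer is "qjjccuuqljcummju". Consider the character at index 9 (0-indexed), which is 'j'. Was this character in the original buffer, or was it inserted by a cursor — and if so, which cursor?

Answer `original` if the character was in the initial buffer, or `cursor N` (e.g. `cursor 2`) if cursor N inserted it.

Answer: cursor 3

Derivation:
After op 1 (delete): buffer="qqlmmj" (len 6), cursors c1@1 c2@1 c3@3, authorship ......
After op 2 (insert('j')): buffer="qjjqljmmj" (len 9), cursors c1@3 c2@3 c3@6, authorship .12..3...
After op 3 (insert('c')): buffer="qjjccqljcmmj" (len 12), cursors c1@5 c2@5 c3@9, authorship .1212..33...
After op 4 (add_cursor(12)): buffer="qjjccqljcmmj" (len 12), cursors c1@5 c2@5 c3@9 c4@12, authorship .1212..33...
After op 5 (insert('u')): buffer="qjjccuuqljcummju" (len 16), cursors c1@7 c2@7 c3@12 c4@16, authorship .121212..333...4
Authorship (.=original, N=cursor N): . 1 2 1 2 1 2 . . 3 3 3 . . . 4
Index 9: author = 3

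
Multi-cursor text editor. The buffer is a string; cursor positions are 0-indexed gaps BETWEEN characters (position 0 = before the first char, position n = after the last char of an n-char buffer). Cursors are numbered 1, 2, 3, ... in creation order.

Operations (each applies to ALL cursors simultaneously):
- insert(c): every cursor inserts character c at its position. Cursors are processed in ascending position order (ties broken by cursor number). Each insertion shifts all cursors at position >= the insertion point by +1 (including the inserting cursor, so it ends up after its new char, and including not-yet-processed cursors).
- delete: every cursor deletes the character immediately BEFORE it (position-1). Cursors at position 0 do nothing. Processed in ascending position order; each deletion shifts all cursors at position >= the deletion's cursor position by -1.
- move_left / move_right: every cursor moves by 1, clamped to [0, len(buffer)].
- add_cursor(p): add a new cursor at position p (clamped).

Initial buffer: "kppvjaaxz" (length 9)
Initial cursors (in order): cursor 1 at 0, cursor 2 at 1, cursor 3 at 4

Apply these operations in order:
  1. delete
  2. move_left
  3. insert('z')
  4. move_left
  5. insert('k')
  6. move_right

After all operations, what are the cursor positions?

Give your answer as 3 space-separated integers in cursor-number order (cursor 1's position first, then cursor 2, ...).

After op 1 (delete): buffer="ppjaaxz" (len 7), cursors c1@0 c2@0 c3@2, authorship .......
After op 2 (move_left): buffer="ppjaaxz" (len 7), cursors c1@0 c2@0 c3@1, authorship .......
After op 3 (insert('z')): buffer="zzpzpjaaxz" (len 10), cursors c1@2 c2@2 c3@4, authorship 12.3......
After op 4 (move_left): buffer="zzpzpjaaxz" (len 10), cursors c1@1 c2@1 c3@3, authorship 12.3......
After op 5 (insert('k')): buffer="zkkzpkzpjaaxz" (len 13), cursors c1@3 c2@3 c3@6, authorship 1122.33......
After op 6 (move_right): buffer="zkkzpkzpjaaxz" (len 13), cursors c1@4 c2@4 c3@7, authorship 1122.33......

Answer: 4 4 7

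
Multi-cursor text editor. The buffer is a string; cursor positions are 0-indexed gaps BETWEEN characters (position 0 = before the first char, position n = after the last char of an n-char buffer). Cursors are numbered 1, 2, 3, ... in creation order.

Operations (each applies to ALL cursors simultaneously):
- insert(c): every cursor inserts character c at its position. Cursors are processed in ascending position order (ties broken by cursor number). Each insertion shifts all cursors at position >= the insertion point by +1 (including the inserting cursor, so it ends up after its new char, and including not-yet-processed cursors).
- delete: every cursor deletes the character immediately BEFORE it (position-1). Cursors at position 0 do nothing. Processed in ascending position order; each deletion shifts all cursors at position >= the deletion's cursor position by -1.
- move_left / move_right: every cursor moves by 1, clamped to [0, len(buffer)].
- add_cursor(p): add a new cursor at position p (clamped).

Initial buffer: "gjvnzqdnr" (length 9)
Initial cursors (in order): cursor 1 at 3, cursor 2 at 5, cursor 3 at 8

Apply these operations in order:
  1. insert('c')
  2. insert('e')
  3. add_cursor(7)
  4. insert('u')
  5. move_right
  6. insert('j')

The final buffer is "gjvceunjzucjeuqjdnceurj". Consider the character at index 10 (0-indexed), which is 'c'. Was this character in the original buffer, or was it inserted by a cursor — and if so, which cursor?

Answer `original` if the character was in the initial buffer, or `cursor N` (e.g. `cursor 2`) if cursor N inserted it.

After op 1 (insert('c')): buffer="gjvcnzcqdncr" (len 12), cursors c1@4 c2@7 c3@11, authorship ...1..2...3.
After op 2 (insert('e')): buffer="gjvcenzceqdncer" (len 15), cursors c1@5 c2@9 c3@14, authorship ...11..22...33.
After op 3 (add_cursor(7)): buffer="gjvcenzceqdncer" (len 15), cursors c1@5 c4@7 c2@9 c3@14, authorship ...11..22...33.
After op 4 (insert('u')): buffer="gjvceunzuceuqdnceur" (len 19), cursors c1@6 c4@9 c2@12 c3@18, authorship ...111..4222...333.
After op 5 (move_right): buffer="gjvceunzuceuqdnceur" (len 19), cursors c1@7 c4@10 c2@13 c3@19, authorship ...111..4222...333.
After op 6 (insert('j')): buffer="gjvceunjzucjeuqjdnceurj" (len 23), cursors c1@8 c4@12 c2@16 c3@23, authorship ...111.1.42422.2..333.3
Authorship (.=original, N=cursor N): . . . 1 1 1 . 1 . 4 2 4 2 2 . 2 . . 3 3 3 . 3
Index 10: author = 2

Answer: cursor 2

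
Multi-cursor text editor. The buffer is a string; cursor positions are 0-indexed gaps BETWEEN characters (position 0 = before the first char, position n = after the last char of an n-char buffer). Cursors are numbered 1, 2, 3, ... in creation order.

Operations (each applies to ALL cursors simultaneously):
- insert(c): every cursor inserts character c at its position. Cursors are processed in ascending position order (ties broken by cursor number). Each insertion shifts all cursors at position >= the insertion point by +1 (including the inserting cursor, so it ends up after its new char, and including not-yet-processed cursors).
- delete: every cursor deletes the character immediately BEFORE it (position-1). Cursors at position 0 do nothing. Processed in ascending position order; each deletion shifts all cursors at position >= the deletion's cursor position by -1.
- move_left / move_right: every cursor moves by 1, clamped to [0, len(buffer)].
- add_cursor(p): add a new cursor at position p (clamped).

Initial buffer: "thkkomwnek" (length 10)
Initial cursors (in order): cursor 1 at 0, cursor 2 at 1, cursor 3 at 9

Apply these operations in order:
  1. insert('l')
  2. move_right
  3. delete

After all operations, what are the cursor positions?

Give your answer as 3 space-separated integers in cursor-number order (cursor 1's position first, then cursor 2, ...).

Answer: 1 2 10

Derivation:
After op 1 (insert('l')): buffer="ltlhkkomwnelk" (len 13), cursors c1@1 c2@3 c3@12, authorship 1.2........3.
After op 2 (move_right): buffer="ltlhkkomwnelk" (len 13), cursors c1@2 c2@4 c3@13, authorship 1.2........3.
After op 3 (delete): buffer="llkkomwnel" (len 10), cursors c1@1 c2@2 c3@10, authorship 12.......3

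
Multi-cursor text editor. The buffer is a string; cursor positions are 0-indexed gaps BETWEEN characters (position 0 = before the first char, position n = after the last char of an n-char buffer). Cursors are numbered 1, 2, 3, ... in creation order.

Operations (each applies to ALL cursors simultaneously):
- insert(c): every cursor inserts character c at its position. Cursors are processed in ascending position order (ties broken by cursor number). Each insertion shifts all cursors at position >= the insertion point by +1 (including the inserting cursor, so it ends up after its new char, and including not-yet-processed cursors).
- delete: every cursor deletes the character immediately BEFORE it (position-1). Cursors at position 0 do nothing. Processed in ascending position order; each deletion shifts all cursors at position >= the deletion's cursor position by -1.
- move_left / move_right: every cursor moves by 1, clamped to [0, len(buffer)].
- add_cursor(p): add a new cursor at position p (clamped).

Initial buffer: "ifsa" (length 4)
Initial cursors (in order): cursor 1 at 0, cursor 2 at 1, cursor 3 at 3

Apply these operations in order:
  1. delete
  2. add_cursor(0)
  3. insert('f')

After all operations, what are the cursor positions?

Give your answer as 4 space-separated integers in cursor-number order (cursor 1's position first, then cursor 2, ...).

After op 1 (delete): buffer="fa" (len 2), cursors c1@0 c2@0 c3@1, authorship ..
After op 2 (add_cursor(0)): buffer="fa" (len 2), cursors c1@0 c2@0 c4@0 c3@1, authorship ..
After op 3 (insert('f')): buffer="fffffa" (len 6), cursors c1@3 c2@3 c4@3 c3@5, authorship 124.3.

Answer: 3 3 5 3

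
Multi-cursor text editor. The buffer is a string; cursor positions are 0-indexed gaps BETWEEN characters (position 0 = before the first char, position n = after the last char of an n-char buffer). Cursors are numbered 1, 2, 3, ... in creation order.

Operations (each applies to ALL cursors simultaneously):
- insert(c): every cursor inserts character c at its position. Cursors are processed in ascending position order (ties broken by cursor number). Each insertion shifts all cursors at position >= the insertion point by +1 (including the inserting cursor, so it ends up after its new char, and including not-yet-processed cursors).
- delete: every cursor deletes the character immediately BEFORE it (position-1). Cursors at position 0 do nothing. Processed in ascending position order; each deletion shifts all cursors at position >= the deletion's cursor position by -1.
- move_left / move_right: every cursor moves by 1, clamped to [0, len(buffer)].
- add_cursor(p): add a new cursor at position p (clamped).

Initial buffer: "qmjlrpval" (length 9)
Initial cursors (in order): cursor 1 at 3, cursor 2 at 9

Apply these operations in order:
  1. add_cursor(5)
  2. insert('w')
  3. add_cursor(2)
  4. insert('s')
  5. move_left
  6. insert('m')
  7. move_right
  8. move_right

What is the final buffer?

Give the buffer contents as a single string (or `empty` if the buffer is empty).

Answer: qmmsjwmslrwmspvalwms

Derivation:
After op 1 (add_cursor(5)): buffer="qmjlrpval" (len 9), cursors c1@3 c3@5 c2@9, authorship .........
After op 2 (insert('w')): buffer="qmjwlrwpvalw" (len 12), cursors c1@4 c3@7 c2@12, authorship ...1..3....2
After op 3 (add_cursor(2)): buffer="qmjwlrwpvalw" (len 12), cursors c4@2 c1@4 c3@7 c2@12, authorship ...1..3....2
After op 4 (insert('s')): buffer="qmsjwslrwspvalws" (len 16), cursors c4@3 c1@6 c3@10 c2@16, authorship ..4.11..33....22
After op 5 (move_left): buffer="qmsjwslrwspvalws" (len 16), cursors c4@2 c1@5 c3@9 c2@15, authorship ..4.11..33....22
After op 6 (insert('m')): buffer="qmmsjwmslrwmspvalwms" (len 20), cursors c4@3 c1@7 c3@12 c2@19, authorship ..44.111..333....222
After op 7 (move_right): buffer="qmmsjwmslrwmspvalwms" (len 20), cursors c4@4 c1@8 c3@13 c2@20, authorship ..44.111..333....222
After op 8 (move_right): buffer="qmmsjwmslrwmspvalwms" (len 20), cursors c4@5 c1@9 c3@14 c2@20, authorship ..44.111..333....222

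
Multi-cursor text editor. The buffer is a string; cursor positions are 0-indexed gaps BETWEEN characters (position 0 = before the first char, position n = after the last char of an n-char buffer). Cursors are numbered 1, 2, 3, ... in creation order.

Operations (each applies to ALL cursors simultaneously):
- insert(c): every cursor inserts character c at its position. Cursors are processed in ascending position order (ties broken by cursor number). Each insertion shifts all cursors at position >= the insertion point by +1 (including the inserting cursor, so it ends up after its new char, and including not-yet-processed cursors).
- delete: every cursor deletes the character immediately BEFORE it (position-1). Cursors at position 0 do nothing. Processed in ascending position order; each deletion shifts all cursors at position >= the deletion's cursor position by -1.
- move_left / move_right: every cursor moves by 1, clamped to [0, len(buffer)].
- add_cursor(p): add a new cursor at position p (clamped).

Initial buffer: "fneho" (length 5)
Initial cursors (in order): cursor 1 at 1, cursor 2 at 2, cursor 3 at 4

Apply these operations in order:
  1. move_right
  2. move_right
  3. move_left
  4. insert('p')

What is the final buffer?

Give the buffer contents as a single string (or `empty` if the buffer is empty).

After op 1 (move_right): buffer="fneho" (len 5), cursors c1@2 c2@3 c3@5, authorship .....
After op 2 (move_right): buffer="fneho" (len 5), cursors c1@3 c2@4 c3@5, authorship .....
After op 3 (move_left): buffer="fneho" (len 5), cursors c1@2 c2@3 c3@4, authorship .....
After op 4 (insert('p')): buffer="fnpephpo" (len 8), cursors c1@3 c2@5 c3@7, authorship ..1.2.3.

Answer: fnpephpo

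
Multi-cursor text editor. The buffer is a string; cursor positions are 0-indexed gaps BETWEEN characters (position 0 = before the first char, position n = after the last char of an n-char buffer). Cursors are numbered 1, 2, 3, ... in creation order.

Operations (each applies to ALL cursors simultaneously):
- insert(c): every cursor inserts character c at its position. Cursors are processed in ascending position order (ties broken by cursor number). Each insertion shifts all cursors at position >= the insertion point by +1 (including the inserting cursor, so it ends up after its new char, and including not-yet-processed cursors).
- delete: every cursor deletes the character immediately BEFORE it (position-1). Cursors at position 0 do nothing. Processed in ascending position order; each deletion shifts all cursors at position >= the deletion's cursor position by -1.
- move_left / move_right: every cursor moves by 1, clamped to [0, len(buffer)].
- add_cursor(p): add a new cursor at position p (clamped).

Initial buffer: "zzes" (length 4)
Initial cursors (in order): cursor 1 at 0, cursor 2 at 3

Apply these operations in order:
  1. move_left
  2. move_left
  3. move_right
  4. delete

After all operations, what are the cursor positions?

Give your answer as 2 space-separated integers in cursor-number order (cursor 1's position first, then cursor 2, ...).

After op 1 (move_left): buffer="zzes" (len 4), cursors c1@0 c2@2, authorship ....
After op 2 (move_left): buffer="zzes" (len 4), cursors c1@0 c2@1, authorship ....
After op 3 (move_right): buffer="zzes" (len 4), cursors c1@1 c2@2, authorship ....
After op 4 (delete): buffer="es" (len 2), cursors c1@0 c2@0, authorship ..

Answer: 0 0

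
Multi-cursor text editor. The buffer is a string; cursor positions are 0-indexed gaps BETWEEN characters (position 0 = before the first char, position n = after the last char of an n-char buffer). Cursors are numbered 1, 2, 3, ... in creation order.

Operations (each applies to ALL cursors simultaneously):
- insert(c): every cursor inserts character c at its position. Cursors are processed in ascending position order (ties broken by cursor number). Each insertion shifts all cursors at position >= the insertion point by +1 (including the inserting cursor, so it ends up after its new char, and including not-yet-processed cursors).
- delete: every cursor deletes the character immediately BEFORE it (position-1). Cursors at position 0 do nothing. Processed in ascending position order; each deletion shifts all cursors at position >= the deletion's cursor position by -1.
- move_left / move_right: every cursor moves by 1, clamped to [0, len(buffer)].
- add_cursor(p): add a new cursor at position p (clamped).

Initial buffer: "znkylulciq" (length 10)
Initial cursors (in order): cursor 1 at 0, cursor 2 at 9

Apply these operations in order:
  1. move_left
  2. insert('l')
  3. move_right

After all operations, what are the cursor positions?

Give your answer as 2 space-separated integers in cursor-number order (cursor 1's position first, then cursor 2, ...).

After op 1 (move_left): buffer="znkylulciq" (len 10), cursors c1@0 c2@8, authorship ..........
After op 2 (insert('l')): buffer="lznkylulcliq" (len 12), cursors c1@1 c2@10, authorship 1........2..
After op 3 (move_right): buffer="lznkylulcliq" (len 12), cursors c1@2 c2@11, authorship 1........2..

Answer: 2 11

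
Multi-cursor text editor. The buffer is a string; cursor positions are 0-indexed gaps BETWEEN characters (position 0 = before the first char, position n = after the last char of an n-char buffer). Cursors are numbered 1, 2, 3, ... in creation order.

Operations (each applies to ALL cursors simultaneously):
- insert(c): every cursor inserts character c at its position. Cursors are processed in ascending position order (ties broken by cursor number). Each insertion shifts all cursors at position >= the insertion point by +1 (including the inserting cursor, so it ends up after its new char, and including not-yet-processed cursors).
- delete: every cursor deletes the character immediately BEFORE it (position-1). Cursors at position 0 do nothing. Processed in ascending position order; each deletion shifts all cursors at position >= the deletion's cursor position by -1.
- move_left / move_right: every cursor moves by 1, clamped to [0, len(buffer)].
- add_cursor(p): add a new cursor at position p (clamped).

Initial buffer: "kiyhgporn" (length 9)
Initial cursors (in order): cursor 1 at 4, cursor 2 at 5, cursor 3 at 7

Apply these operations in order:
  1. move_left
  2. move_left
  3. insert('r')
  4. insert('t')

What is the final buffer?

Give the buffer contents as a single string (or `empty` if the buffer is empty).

Answer: kirtyrthgrtporn

Derivation:
After op 1 (move_left): buffer="kiyhgporn" (len 9), cursors c1@3 c2@4 c3@6, authorship .........
After op 2 (move_left): buffer="kiyhgporn" (len 9), cursors c1@2 c2@3 c3@5, authorship .........
After op 3 (insert('r')): buffer="kiryrhgrporn" (len 12), cursors c1@3 c2@5 c3@8, authorship ..1.2..3....
After op 4 (insert('t')): buffer="kirtyrthgrtporn" (len 15), cursors c1@4 c2@7 c3@11, authorship ..11.22..33....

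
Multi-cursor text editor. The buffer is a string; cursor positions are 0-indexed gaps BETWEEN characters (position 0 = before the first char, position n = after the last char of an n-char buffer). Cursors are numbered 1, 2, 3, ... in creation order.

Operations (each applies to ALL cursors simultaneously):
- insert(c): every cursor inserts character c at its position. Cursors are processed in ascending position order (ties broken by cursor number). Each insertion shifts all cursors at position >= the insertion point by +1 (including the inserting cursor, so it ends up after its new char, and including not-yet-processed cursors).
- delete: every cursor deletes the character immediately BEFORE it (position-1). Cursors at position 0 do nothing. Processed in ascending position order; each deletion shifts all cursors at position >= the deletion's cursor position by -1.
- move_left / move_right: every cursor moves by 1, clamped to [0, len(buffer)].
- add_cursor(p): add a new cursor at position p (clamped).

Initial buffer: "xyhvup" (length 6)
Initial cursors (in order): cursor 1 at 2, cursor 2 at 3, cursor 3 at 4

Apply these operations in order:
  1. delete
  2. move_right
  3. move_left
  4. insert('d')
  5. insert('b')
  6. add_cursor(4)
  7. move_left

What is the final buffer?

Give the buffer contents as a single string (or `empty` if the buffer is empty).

Answer: xdddbbbup

Derivation:
After op 1 (delete): buffer="xup" (len 3), cursors c1@1 c2@1 c3@1, authorship ...
After op 2 (move_right): buffer="xup" (len 3), cursors c1@2 c2@2 c3@2, authorship ...
After op 3 (move_left): buffer="xup" (len 3), cursors c1@1 c2@1 c3@1, authorship ...
After op 4 (insert('d')): buffer="xdddup" (len 6), cursors c1@4 c2@4 c3@4, authorship .123..
After op 5 (insert('b')): buffer="xdddbbbup" (len 9), cursors c1@7 c2@7 c3@7, authorship .123123..
After op 6 (add_cursor(4)): buffer="xdddbbbup" (len 9), cursors c4@4 c1@7 c2@7 c3@7, authorship .123123..
After op 7 (move_left): buffer="xdddbbbup" (len 9), cursors c4@3 c1@6 c2@6 c3@6, authorship .123123..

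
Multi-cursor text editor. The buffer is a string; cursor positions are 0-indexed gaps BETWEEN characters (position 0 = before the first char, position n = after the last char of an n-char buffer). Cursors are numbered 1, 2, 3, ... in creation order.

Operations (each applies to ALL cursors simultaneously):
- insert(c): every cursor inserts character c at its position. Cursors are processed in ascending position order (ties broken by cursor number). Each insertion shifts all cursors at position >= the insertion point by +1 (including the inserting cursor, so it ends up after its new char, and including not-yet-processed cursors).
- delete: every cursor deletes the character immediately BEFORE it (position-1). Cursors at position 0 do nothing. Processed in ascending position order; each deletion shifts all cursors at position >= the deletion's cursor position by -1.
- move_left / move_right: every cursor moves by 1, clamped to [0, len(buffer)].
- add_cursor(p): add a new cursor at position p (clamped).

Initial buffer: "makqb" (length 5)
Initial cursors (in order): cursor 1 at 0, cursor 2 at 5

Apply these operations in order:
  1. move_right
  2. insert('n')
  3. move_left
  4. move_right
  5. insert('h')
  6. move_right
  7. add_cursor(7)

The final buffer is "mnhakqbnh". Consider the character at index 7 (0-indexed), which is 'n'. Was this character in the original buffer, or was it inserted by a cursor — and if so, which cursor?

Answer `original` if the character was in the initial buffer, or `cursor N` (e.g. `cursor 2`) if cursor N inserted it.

After op 1 (move_right): buffer="makqb" (len 5), cursors c1@1 c2@5, authorship .....
After op 2 (insert('n')): buffer="mnakqbn" (len 7), cursors c1@2 c2@7, authorship .1....2
After op 3 (move_left): buffer="mnakqbn" (len 7), cursors c1@1 c2@6, authorship .1....2
After op 4 (move_right): buffer="mnakqbn" (len 7), cursors c1@2 c2@7, authorship .1....2
After op 5 (insert('h')): buffer="mnhakqbnh" (len 9), cursors c1@3 c2@9, authorship .11....22
After op 6 (move_right): buffer="mnhakqbnh" (len 9), cursors c1@4 c2@9, authorship .11....22
After op 7 (add_cursor(7)): buffer="mnhakqbnh" (len 9), cursors c1@4 c3@7 c2@9, authorship .11....22
Authorship (.=original, N=cursor N): . 1 1 . . . . 2 2
Index 7: author = 2

Answer: cursor 2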